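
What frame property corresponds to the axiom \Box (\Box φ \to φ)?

shift-reflexivity: \forall x \forall y (Rxy \to Ryy)

Suppose □(□φ→φ) is valid. Take Rxy and set V(φ)={w : Ryw}. Then at y, □φ holds; since □(□φ→φ) at x, □φ→φ at y, so φ at y, i.e. Ryy.
The converse is a direct semantic check.
So the correspondent is shift-reflexivity.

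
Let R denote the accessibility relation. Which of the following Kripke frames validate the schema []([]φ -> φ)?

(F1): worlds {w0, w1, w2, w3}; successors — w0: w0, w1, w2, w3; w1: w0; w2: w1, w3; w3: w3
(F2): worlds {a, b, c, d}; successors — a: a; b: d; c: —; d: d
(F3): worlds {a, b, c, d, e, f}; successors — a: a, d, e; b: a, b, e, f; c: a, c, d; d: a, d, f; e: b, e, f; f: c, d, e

(F2)

This is the axiom for shift-reflexivity; its first-order frame correspondent is forall x forall y (Rxy -> Ryy).
(F1): fails — Rw0w1 but not Rw1w1.
(F2): satisfies the condition.
(F3): fails — Rdf but not Rff.
Valid on: (F2).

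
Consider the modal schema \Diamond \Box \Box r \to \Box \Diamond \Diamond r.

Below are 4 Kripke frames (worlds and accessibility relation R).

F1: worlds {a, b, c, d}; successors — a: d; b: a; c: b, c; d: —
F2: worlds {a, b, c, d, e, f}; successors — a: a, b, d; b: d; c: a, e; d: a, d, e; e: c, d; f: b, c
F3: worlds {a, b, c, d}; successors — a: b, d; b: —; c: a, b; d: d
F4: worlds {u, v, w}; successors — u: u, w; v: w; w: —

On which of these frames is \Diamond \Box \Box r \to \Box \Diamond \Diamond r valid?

F2

This is the axiom for a generalized confluence (Geach) condition; its first-order frame correspondent is \forall x \forall y \forall z ((xRy \wedge xRz) \to \exists w (y R^2 w \wedge z R^2 w)).
F1: fails — aRd, aRd but no w with dR²w and dR²w.
F2: condition met.
F3: fails — aRb, aRb but no w with bR²w and bR²w.
F4: fails — uRu, uRw but no t with uR²t and wR²t.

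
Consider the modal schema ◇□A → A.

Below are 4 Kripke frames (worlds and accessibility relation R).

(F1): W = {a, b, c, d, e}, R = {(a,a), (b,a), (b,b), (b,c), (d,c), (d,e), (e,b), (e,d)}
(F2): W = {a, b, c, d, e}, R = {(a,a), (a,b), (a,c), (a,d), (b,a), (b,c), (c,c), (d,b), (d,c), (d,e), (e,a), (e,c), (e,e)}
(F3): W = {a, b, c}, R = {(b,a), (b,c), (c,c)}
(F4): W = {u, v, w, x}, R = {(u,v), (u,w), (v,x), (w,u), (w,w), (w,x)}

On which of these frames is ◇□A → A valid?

This is the axiom for symmetry; its first-order frame correspondent is ∀x ∀y (Rxy → Ryx).
(F1): fails — Rbc but not Rcb.
(F2): fails — Rbc but not Rcb.
(F3): fails — Rba but not Rab.
(F4): fails — Ruv but not Rvu.
Valid on no frame.

none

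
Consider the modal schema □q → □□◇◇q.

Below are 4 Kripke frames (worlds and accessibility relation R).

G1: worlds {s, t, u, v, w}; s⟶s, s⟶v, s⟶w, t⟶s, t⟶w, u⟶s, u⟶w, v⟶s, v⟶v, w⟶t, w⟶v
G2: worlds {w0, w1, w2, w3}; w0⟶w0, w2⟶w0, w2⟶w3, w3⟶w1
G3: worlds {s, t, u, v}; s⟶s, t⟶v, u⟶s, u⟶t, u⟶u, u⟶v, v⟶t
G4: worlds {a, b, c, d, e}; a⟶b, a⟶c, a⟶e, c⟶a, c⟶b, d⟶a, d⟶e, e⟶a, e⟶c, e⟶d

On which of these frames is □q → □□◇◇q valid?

Frame correspondent (Sahlqvist): ∀x ∀z (xR²z → ∃w (xRw ∧ zR²w)) — i.e. a generalized confluence (Geach) condition.
G1: holds.
G2: fails — w2R²w1 but no w with w2Rw and w1R²w.
G3: fails — tR²t but no w with tRw and tR²w.
G4: fails — aR²b but no w with aRw and bR²w.

G1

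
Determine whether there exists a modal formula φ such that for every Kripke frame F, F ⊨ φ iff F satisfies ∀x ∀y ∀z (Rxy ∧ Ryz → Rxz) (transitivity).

Definable; □p → □□p defines it

The condition is transitivity. A defining modal formula is □p → □□p.
Suppose □p→□□p is valid. Take Rxy, Ryz and set V(p)={w : Rxw}. Then □p at x, so □□p at x, so □p at y, so p at z, i.e. Rxz.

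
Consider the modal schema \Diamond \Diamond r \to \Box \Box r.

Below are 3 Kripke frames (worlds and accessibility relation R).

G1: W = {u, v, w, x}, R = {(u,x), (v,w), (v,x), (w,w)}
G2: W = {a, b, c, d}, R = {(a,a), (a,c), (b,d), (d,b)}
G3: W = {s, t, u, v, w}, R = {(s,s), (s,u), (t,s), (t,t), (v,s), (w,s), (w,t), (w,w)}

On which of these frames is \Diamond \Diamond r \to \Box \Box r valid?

Frame correspondent (Sahlqvist): \forall x \forall y \forall z ((x R^2 y \wedge x R^2 z) \to \exists w (y = w \wedge z = w)) — i.e. a generalized confluence (Geach) condition.
G1: holds.
G2: fails — aR²a, aR²c but a ≠ c.
G3: fails — sR²s, sR²u but s ≠ u.
Valid on: G1.

G1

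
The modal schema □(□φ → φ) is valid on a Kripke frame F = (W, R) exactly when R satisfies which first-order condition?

shift-reflexivity: ∀x ∀y (Rxy → Ryy)

Suppose □(□φ→φ) is valid. Take Rxy and set V(φ)={w : Ryw}. Then at y, □φ holds; since □(□φ→φ) at x, □φ→φ at y, so φ at y, i.e. Ryy.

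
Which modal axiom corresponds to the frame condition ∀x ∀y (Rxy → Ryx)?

p → □◇p

A defining formula is p → □◇p (the B axiom).
Suppose p→□◇p is valid. Take Rxy and set V(p)={x}. Then p at x, so □◇p at x, so ◇p at y, so some z with Ryz has p; z=x, i.e. Ryx.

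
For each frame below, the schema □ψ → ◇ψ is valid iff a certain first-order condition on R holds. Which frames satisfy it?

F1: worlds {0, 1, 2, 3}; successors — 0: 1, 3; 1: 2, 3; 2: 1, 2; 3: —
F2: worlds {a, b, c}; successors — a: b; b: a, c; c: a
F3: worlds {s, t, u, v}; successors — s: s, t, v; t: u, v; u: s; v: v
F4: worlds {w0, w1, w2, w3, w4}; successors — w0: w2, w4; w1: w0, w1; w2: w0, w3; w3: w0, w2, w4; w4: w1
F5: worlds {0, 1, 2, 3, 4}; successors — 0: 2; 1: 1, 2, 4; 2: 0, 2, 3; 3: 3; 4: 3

Frame correspondent (Sahlqvist): ∀x ∃y Rxy — i.e. seriality.
F1: fails — world 3 has no successor.
F2: holds.
F3: holds.
F4: holds.
F5: holds.

F2, F3, F4, F5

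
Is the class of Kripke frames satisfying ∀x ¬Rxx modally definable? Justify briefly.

Any modally definable frame class is closed under surjective bounded morphisms.
The 4-cycle (worlds 0,1,2,3 with 0→1→2→3→0) is irreflexive, and the map sending every world to a single reflexive point • is a surjective bounded morphism (forth: every edge maps to (•,•); back: every world has a successor). So any modal formula valid on the 4-cycle is also valid on the reflexive point, which is not irreflexive.
Hence irreflexivity is not modally definable.

No — not modally definable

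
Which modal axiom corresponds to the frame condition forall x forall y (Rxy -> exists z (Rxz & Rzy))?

□□q → □q

The condition is density. The C4 schema □□q → □q defines it.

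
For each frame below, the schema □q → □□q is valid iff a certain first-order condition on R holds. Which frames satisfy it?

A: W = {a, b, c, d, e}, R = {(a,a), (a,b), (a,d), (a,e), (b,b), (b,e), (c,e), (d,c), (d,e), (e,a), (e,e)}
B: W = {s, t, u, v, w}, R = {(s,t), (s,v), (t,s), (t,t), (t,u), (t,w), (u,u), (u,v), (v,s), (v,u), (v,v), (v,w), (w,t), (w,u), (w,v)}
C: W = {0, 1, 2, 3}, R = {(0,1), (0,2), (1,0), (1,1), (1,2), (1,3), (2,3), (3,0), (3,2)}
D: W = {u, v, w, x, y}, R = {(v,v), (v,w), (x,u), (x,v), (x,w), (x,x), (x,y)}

D

Frame correspondent (Sahlqvist): ∀x ∀y ∀z (Rxy ∧ Ryz → Rxz) — i.e. transitivity.
A: fails — Rea and Rab but not Reb.
B: fails — Ruv and Rvw but not Ruw.
C: fails — R32 and R23 but not R33.
D: condition met.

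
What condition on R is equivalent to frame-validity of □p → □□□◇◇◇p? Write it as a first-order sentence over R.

∀x ∀z (xR³z → ∃w (xRw ∧ zR³w))

This is a Sahlqvist (Geach-type) schema ◇^0□^1p → □^3◇^3p.
First-order correspondent: ∀x ∀z (xR³z → ∃w (xRw ∧ zR³w)).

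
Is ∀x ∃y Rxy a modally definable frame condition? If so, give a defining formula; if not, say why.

Yes — defined by □r → ◇r

The condition is seriality. A defining modal formula is □r → ◇r.
Suppose □r→◇r is valid. At any x set V(r)=W. Then □r at x, so ◇r at x, so x has a successor.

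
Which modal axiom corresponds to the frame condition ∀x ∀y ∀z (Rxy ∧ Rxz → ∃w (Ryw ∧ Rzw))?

◇□ψ → □◇ψ

The condition is convergence. The .2 schema ◇□ψ → □◇ψ defines it.
Suppose ◇□ψ→□◇ψ is valid. Take Rxy, Rxz and set V(ψ)={w : Ryw}. Then □ψ at y so ◇□ψ at x, so □◇ψ at x, so ◇ψ at z, giving w with Rzw and Ryw.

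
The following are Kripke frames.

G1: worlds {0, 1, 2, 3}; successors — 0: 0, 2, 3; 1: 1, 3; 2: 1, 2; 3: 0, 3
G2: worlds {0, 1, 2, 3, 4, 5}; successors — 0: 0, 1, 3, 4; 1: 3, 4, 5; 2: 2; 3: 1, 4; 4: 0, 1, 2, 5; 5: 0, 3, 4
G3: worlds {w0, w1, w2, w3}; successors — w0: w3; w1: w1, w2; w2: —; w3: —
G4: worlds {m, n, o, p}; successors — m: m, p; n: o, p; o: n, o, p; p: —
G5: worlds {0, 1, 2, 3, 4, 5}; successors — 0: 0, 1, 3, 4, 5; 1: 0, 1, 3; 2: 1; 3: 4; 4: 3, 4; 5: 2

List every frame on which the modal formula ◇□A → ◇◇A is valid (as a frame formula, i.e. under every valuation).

The schema corresponds to a generalized confluence (Geach) condition: ∀x ∀y (xRy → ∃w (yRw ∧ xR²w)).
G1: satisfies the condition.
G2: satisfies the condition.
G3: fails — w0Rw3 but no w with w3Rw and w0R²w.
G4: fails — mRp but no w with pRw and mR²w.
G5: satisfies the condition.

G1, G2, G5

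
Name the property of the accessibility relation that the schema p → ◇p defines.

reflexivity

Equivalently (dual form): □p → p.
Suppose □p→p is valid. At any x set V(p)={w : Rxw}. Then □p holds at x, so p holds at x, i.e. Rxx.
The converse is a direct semantic check.
Frame condition: ∀x Rxx.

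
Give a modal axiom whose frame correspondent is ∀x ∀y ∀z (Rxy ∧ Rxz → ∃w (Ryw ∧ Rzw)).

The condition is convergence. The .2 schema ◇□ψ → □◇ψ defines it.

◇□ψ → □◇ψ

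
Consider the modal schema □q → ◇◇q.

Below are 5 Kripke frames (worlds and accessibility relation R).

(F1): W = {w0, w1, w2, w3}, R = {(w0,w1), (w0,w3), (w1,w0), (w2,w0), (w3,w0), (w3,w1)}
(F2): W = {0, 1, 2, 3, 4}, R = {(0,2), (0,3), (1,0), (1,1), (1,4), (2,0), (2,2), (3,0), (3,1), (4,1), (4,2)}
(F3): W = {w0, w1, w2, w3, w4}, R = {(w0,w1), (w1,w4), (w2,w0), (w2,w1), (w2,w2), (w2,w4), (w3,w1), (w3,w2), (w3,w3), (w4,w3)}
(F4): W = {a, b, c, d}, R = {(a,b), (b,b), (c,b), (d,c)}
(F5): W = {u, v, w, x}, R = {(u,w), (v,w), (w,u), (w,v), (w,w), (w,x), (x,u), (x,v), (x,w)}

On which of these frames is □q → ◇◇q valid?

Frame correspondent (Sahlqvist): ∀x ∃w (xRw ∧ xR²w) — i.e. a generalized confluence (Geach) condition.
(F1): fails — at w1 but no w with w1Rw and w1R²w.
(F2): satisfies the condition.
(F3): fails — at w0 but no w with w0Rw and w0R²w.
(F4): fails — at d but no w with dRw and dR²w.
(F5): satisfies the condition.

(F2), (F5)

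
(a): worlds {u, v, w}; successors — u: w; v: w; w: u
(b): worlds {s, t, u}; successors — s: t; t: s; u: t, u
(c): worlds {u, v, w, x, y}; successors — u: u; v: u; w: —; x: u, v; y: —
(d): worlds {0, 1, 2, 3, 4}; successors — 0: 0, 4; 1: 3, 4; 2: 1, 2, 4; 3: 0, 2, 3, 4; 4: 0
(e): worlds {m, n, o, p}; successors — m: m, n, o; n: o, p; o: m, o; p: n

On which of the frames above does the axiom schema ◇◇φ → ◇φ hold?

Frame correspondent (Sahlqvist): ∀x ∀y ∀z (Rxy ∧ Ryz → Rxz) — i.e. transitivity.
(a): fails — Rwu and Ruw but not Rww.
(b): fails — Rts and Rst but not Rtt.
(c): ✓.
(d): fails — R32 and R21 but not R31.
(e): fails — Rom and Rmn but not Ron.
Valid on: (c).

(c)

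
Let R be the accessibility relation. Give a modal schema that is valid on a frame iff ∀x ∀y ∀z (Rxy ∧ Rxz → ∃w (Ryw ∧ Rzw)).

◇□r → □◇r

A defining formula is ◇□r → □◇r (the .2 axiom).
Suppose ◇□r→□◇r is valid. Take Rxy, Rxz and set V(r)={w : Ryw}. Then □r at y so ◇□r at x, so □◇r at x, so ◇r at z, giving w with Rzw and Ryw.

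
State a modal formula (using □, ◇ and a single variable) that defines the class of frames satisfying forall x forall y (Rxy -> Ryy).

□(□s → s)

A defining formula is □(□s → s) (the T□ axiom).
Suppose □(□s→s) is valid. Take Rxy and set V(s)={w : Ryw}. Then at y, □s holds; since □(□s→s) at x, □s→s at y, so s at y, i.e. Ryy.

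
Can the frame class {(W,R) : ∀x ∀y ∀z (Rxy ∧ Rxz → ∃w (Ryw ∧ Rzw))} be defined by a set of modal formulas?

The condition is convergence. A defining modal formula is ◇□p → □◇p.

Yes, by ◇□p → □◇p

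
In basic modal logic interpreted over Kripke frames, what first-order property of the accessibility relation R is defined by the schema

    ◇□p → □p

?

This is a form of the 5 axiom.
Its frame correspondent is the Euclidean property — ∀x ∀y ∀z (Rxy ∧ Rxz → Ryz).

the Euclidean property: ∀x ∀y ∀z (Rxy ∧ Rxz → Ryz)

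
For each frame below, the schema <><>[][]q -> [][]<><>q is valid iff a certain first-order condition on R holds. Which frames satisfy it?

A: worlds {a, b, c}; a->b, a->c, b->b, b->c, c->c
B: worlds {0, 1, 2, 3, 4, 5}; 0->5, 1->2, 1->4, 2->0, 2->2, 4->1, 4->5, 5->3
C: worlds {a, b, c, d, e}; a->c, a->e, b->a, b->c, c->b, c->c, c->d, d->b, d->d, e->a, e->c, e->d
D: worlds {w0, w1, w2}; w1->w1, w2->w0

The schema corresponds to a generalized confluence (Geach) condition: forall x forall y forall z ((x R^2 y & x R^2 z) -> exists w (y R^2 w & z R^2 w)).
A: holds.
B: fails — 0R²3, 0R²3 but no w with 3R²w and 3R²w.
C: holds.
D: holds.

A, C, D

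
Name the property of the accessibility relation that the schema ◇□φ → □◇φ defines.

Convergence

Suppose ◇□φ→□◇φ is valid. Take Rxy, Rxz and set V(φ)={w : Ryw}. Then □φ at y so ◇□φ at x, so □◇φ at x, so ◇φ at z, giving w with Rzw and Ryw.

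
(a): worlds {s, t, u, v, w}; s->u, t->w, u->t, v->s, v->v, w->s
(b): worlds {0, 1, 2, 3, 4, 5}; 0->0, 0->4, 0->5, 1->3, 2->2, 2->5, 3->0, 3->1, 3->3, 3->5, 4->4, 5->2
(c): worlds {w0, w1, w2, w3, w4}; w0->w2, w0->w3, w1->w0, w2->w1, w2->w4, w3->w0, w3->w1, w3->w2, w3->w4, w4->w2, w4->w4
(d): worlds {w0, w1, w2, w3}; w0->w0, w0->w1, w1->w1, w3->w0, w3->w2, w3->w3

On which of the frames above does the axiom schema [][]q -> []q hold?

Frame correspondent (Sahlqvist): forall x forall y (Rxy -> exists z (Rxz & Rzy)) — i.e. density.
(a): fails — Rut but no z with Ruz and Rzt.
(b): holds.
(c): fails — Rw1w0 but no z with Rw1z and Rzw0.
(d): holds.
Valid on: (b), (d).

(b), (d)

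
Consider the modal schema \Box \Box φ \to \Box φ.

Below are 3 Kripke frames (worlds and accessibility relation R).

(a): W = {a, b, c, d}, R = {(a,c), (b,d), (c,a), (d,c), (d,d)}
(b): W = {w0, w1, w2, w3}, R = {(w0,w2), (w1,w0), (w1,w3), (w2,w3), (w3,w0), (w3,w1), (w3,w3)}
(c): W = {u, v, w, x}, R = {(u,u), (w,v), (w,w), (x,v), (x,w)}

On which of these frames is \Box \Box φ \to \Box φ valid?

(c)

The schema corresponds to density: \forall x \forall y (Rxy \to \exists z (Rxz \wedge Rzy)).
(a): fails — Rac but no z with Raz and Rzc.
(b): fails — Rw0w2 but no z with Rw0z and Rzw2.
(c): ✓.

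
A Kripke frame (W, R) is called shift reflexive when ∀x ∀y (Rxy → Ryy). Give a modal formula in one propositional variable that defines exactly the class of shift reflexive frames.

The condition is shift-reflexivity. The T□ schema □(□q → q) defines it.
Suppose □(□q→q) is valid. Take Rxy and set V(q)={w : Ryw}. Then at y, □q holds; since □(□q→q) at x, □q→q at y, so q at y, i.e. Ryy.

□(□q → q)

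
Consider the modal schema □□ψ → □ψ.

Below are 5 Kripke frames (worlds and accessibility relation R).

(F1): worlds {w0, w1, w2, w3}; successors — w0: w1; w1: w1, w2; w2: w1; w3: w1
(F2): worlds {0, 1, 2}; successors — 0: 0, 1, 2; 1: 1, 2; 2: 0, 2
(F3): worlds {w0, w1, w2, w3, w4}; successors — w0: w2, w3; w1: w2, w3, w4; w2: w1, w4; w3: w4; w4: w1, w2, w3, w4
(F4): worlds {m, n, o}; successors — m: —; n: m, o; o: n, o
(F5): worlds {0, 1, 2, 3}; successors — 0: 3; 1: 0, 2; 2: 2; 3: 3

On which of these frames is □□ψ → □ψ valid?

The schema corresponds to density: ∀x ∀y (Rxy → ∃z (Rxz ∧ Rzy)).
(F1): satisfies the condition.
(F2): satisfies the condition.
(F3): fails — Rw0w2 but no z with Rw0z and Rzw2.
(F4): fails — Rnm but no z with Rnz and Rzm.
(F5): fails — R10 but no z with R1z and Rz0.

(F1), (F2)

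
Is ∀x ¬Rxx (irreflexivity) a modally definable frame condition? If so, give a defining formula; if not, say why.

Any modally definable frame class is closed under surjective bounded morphisms.
The 4-cycle (worlds a,b,c,d with a→b→c→d→a) is irreflexive, and the map sending every world to a single reflexive point • is a surjective bounded morphism (forth: every edge maps to (•,•); back: every world has a successor). So any modal formula valid on the 4-cycle is also valid on the reflexive point, which is not irreflexive.
So the class is not modally definable.

Not definable by any modal formula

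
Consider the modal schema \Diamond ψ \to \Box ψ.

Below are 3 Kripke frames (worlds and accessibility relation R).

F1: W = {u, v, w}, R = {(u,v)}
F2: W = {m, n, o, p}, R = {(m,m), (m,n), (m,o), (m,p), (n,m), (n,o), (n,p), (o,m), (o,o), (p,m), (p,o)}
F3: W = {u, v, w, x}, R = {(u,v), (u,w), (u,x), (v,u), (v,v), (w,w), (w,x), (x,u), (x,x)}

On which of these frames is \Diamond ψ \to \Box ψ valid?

The schema corresponds to partial functionality: \forall x \forall y \forall z (Rxy \wedge Rxz \to y = z).
F1: ✓.
F2: fails — m sees both m and n.
F3: fails — u sees both v and w.

F1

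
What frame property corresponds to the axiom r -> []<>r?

Suppose r→□◇r is valid. Take Rxy and set V(r)={x}. Then r at x, so □◇r at x, so ◇r at y, so some z with Ryz has r; z=x, i.e. Ryx.
The converse is a direct semantic check.
So the correspondent is symmetry.

symmetry: forall x forall y (Rxy -> Ryx)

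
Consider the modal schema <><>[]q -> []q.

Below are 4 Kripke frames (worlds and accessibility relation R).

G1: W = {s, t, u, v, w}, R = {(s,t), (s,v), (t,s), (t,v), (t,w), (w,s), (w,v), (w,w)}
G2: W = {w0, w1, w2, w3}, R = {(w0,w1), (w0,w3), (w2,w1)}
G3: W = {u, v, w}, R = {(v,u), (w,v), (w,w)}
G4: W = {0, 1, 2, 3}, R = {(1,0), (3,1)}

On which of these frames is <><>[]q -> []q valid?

The schema corresponds to a generalized confluence (Geach) condition: forall x forall y forall z ((x R^2 y & xRz) -> exists w (yRw & z = w)).
G1: fails — sR²v, sRt but no w* with vRw* and t=w*.
G2: holds.
G3: fails — wR²u, wRv but no t with uRt and v=t.
G4: fails — 3R²0, 3R1 but no w with 0Rw and 1=w.

G2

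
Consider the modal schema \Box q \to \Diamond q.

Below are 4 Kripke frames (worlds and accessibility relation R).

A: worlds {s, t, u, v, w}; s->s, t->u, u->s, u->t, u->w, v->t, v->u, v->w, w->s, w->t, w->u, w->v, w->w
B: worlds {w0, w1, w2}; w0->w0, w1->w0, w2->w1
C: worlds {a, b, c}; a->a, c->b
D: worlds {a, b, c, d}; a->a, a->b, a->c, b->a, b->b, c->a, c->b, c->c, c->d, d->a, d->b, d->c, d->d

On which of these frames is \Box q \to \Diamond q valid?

A, B, D

This is the axiom for seriality; its first-order frame correspondent is \forall x \exists y Rxy.
A: ✓.
B: ✓.
C: fails — world b has no successor.
D: ✓.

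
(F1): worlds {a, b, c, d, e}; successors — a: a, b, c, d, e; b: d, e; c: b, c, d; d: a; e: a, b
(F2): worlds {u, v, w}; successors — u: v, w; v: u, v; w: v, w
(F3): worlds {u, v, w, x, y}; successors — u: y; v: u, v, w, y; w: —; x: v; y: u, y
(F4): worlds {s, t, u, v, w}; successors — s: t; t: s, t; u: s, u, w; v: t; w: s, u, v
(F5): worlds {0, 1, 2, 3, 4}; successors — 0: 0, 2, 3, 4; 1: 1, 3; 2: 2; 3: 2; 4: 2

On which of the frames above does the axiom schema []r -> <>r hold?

This is the axiom for seriality; its first-order frame correspondent is forall x exists y Rxy.
(F1): satisfies the condition.
(F2): satisfies the condition.
(F3): fails — world w has no successor.
(F4): satisfies the condition.
(F5): satisfies the condition.

(F1), (F2), (F4), (F5)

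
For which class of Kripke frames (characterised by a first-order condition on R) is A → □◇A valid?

Symmetry

Suppose A→□◇A is valid. Take Rxy and set V(A)={x}. Then A at x, so □◇A at x, so ◇A at y, so some z with Ryz has A; z=x, i.e. Ryx.
The converse is a direct semantic check.
So the correspondent is symmetry.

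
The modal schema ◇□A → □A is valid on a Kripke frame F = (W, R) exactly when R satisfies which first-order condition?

the Euclidean property: ∀x ∀y ∀z (Rxy ∧ Rxz → Ryz)

This is frame-equivalent to ◇A → □◇A (substitute ¬A for A and contrapose).
Suppose ◇A→□◇A is valid. Take Rxy, Rxz and set V(A)={y}. Then ◇A at x, so □◇A at x, so ◇A at z, so some w with Rzw has A; w=y, i.e. Rzy. By symmetry of the argument, Ryz.
Conversely, on a frame with the Euclidean property the schema holds at every world under every valuation.
So the correspondent is the Euclidean property.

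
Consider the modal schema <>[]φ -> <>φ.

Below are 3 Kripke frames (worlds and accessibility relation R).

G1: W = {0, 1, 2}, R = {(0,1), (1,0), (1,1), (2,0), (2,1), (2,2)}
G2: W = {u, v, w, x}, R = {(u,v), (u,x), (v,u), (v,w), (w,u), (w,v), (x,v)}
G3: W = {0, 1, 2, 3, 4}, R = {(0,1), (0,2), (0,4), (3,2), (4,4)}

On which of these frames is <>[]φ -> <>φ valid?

This is the axiom for a generalized confluence (Geach) condition; its first-order frame correspondent is forall x forall y (xRy -> exists w (yRw & xRw)).
G1: holds.
G2: fails — uRv but no t with vRt and uRt.
G3: fails — 0R1 but no w with 1Rw and 0Rw.

G1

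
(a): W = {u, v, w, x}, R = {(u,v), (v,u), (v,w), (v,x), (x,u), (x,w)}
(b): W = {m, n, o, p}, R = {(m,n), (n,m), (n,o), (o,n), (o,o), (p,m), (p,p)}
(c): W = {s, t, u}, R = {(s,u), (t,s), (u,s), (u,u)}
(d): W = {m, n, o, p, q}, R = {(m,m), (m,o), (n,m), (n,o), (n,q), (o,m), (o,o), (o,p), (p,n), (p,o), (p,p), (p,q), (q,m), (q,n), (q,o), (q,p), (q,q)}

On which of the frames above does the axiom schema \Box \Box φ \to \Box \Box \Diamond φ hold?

(c), (d)

The schema corresponds to a generalized confluence (Geach) condition: \forall x \forall z (x R^2 z \to \exists w (x R^2 w \wedge zRw)).
(a): fails — uR²u but no t with uR²t and uRt.
(b): fails — mR²m but no w with mR²w and mRw.
(c): condition met.
(d): condition met.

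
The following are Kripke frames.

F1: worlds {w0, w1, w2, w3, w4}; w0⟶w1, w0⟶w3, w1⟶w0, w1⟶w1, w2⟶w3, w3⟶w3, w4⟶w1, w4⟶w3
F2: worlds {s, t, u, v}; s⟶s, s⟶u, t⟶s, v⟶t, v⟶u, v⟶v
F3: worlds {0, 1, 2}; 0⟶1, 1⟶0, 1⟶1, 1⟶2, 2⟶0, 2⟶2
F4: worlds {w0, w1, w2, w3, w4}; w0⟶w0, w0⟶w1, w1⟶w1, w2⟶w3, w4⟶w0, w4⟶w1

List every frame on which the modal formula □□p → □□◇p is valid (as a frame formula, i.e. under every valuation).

This is the axiom for a generalized confluence (Geach) condition; its first-order frame correspondent is ∀x ∀z (xR²z → ∃w (xR²w ∧ zRw)).
F1: holds.
F2: fails — sR²u but no w with sR²w and uRw.
F3: holds.
F4: holds.

F1, F3, F4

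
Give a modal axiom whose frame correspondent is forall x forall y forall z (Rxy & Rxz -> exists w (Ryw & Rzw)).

◇□r → □◇r

This is convergence; the standard corresponding axiom is .2: ◇□r → □◇r.
Suppose ◇□r→□◇r is valid. Take Rxy, Rxz and set V(r)={w : Ryw}. Then □r at y so ◇□r at x, so □◇r at x, so ◇r at z, giving w with Rzw and Ryw.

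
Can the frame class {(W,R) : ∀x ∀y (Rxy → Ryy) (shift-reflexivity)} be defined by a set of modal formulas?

Definable; □(□p → p) defines it

The condition is shift-reflexivity. A defining modal formula is □(□p → p).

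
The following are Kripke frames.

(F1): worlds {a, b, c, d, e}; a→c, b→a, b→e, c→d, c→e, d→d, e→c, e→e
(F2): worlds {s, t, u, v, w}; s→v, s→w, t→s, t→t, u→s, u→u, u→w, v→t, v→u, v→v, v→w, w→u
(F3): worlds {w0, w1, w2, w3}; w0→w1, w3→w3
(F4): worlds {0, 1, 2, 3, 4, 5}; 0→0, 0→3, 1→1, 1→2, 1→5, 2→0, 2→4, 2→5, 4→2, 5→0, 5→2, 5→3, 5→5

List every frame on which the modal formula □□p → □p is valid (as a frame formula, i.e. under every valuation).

(F2)

Frame correspondent (Sahlqvist): ∀x ∀y (Rxy → ∃z (Rxz ∧ Rzy)) — i.e. density.
(F1): fails — Rba but no z with Rbz and Rza.
(F2): ✓.
(F3): fails — Rw0w1 but no z with Rw0z and Rzw1.
(F4): fails — R24 but no z with R2z and Rz4.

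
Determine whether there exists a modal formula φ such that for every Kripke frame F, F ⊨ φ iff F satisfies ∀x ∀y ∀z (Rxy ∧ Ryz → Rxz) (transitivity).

The condition is transitivity. A defining modal formula is □r → □□r.
Suppose □r→□□r is valid. Take Rxy, Ryz and set V(r)={w : Rxw}. Then □r at x, so □□r at x, so □r at y, so r at z, i.e. Rxz.

Yes, by □r → □□r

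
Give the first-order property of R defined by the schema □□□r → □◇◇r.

This is a Sahlqvist (Geach-type) schema ◇^0□^3r → □^1◇^2r.
Minimal-valuation argument: fix x; take any y with xR^0y and any z with xR^1z. Set V(r) to the set of worlds R-reachable from y in exactly 3 steps. Then □^3r holds at y, so the antecedent holds at x; validity forces ◇^2r at z, giving a w with zR^2w and yR^3w.
First-order correspondent: ∀x ∀z (xRz → ∃w (xR³w ∧ zR²w)).

∀x ∀z (xRz → ∃w (xR³w ∧ zR²w))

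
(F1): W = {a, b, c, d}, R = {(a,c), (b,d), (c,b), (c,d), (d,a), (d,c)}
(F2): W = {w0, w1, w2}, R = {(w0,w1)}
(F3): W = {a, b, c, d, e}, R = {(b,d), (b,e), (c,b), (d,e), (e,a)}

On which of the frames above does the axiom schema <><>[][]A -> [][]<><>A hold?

The schema corresponds to a generalized confluence (Geach) condition: forall x forall y forall z ((x R^2 y & x R^2 z) -> exists w (y R^2 w & z R^2 w)).
(F1): condition met.
(F2): condition met.
(F3): fails — bR²a, bR²a but no w with aR²w and aR²w.

(F1), (F2)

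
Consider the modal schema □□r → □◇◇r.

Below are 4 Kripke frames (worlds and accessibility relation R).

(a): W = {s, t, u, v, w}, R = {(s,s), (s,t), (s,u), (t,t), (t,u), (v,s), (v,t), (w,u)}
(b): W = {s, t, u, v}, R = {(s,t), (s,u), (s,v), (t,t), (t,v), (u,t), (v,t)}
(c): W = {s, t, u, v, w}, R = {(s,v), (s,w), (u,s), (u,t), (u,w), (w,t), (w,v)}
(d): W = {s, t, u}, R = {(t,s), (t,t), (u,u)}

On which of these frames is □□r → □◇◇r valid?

This is the axiom for a generalized confluence (Geach) condition; its first-order frame correspondent is ∀x ∀z (xRz → ∃w (xR²w ∧ zR²w)).
(a): fails — sRu but no w* with sR²w* and uR²w*.
(b): ✓.
(c): fails — sRv but no w* with sR²w* and vR²w*.
(d): fails — tRs but no w with tR²w and sR²w.

(b)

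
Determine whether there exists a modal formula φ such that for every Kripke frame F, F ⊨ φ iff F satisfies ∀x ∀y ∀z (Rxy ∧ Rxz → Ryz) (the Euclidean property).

Definable; ◇r → □◇r defines it

Yes: it is the Euclidean property, defined by the 5 schema ◇r → □◇r.
Suppose ◇r→□◇r is valid. Take Rxy, Rxz and set V(r)={y}. Then ◇r at x, so □◇r at x, so ◇r at z, so some w with Rzw has r; w=y, i.e. Rzy. By symmetry of the argument, Ryz.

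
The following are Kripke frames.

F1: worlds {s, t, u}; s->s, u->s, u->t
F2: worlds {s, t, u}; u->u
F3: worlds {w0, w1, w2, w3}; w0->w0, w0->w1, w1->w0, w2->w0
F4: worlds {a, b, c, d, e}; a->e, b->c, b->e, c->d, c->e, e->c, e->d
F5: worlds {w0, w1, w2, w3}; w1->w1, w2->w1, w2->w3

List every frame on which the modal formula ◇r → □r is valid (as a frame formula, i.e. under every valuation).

F2

The schema corresponds to partial functionality: ∀x ∀y ∀z (Rxy ∧ Rxz → y = z).
F1: fails — u sees both s and t.
F2: satisfies the condition.
F3: fails — w0 sees both w0 and w1.
F4: fails — b sees both c and e.
F5: fails — w2 sees both w1 and w3.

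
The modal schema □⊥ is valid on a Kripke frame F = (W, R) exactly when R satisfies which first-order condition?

This schema is the Ver axiom.
Its frame correspondent is emptiness of R — ∀x ∀y ¬Rxy.

emptiness of R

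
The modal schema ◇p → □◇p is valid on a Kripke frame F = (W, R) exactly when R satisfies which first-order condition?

the Euclidean property: ∀x ∀y ∀z (Rxy ∧ Rxz → Ryz)

Suppose ◇p→□◇p is valid. Take Rxy, Rxz and set V(p)={y}. Then ◇p at x, so □◇p at x, so ◇p at z, so some w with Rzw has p; w=y, i.e. Rzy. By symmetry of the argument, Ryz.
Conversely, on a frame with the Euclidean property the schema holds at every world under every valuation.
So the correspondent is the Euclidean property.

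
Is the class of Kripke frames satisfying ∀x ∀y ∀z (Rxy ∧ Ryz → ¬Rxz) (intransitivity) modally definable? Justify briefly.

Any modally definable frame class is closed under surjective bounded morphisms.
The 3-cycle (worlds 0,1,2 with 0→1→2→0) is intransitive. Mapping every world to a single reflexive point • is a surjective bounded morphism; the reflexive point is not intransitive (R••∧R•• but R••).
So no modal formula (or set of formulas) defines exactly the intransitive frames.

Not definable by any modal formula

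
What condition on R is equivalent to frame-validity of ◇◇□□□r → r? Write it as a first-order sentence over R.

This is a Sahlqvist (Geach-type) schema ◇^2□^3r → □^0◇^0r.
Minimal-valuation argument: fix x; take any y with xR^2y and any z with xR^0z. Set V(r) to the set of worlds R-reachable from y in exactly 3 steps. Then □^3r holds at y, so the antecedent holds at x; validity forces ◇^0r at z, giving a w with zR^0w and yR^3w.
First-order correspondent: ∀x ∀y (xR²y → ∃w (yR³w ∧ x = w)).

∀x ∀y (xR²y → ∃w (yR³w ∧ x = w))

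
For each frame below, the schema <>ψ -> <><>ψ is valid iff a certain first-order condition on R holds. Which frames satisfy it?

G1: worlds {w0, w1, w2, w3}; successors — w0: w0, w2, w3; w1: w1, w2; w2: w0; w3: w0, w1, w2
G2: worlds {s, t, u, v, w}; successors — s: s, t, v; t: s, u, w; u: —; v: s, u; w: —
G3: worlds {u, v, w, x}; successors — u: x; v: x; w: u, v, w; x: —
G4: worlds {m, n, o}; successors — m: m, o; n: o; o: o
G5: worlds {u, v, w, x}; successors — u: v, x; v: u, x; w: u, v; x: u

The schema corresponds to a generalized confluence (Geach) condition: forall x forall y (xRy -> exists w (y = w & x R^2 w)).
G1: condition met.
G2: fails — tRu but no w* with u=w* and tR²w*.
G3: fails — uRx but no t with x=t and uR²t.
G4: condition met.
G5: fails — uRv but no t with v=t and uR²t.
Valid on: G1, G4.

G1, G4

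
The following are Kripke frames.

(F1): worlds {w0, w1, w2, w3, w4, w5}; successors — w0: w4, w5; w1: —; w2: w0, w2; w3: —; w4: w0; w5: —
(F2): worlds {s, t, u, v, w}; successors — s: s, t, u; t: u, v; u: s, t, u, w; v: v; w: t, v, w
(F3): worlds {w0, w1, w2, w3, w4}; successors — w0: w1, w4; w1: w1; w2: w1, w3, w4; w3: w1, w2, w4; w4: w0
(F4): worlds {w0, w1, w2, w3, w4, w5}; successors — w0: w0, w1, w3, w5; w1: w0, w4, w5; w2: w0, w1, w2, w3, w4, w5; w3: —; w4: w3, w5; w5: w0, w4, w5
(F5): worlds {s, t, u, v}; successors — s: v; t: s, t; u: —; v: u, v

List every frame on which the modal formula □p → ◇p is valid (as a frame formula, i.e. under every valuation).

(F2), (F3)

The schema corresponds to seriality: ∀x ∃y Rxy.
(F1): fails — world w1 has no successor.
(F2): condition met.
(F3): condition met.
(F4): fails — world w3 has no successor.
(F5): fails — world u has no successor.
Valid on: (F2), (F3).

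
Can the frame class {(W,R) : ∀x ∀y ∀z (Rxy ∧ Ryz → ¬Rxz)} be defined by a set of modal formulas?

If a class were modally definable it would be closed under surjective bounded morphisms (Goldblatt–Thomason).
The 5-cycle (worlds a,b,c,d,e with a→b→c→d→e→a) is intransitive. Mapping every world to a single reflexive point • is a surjective bounded morphism; the reflexive point is not intransitive (R••∧R•• but R••).
So no modal formula (or set of formulas) defines exactly the intransitive frames.

No — not modally definable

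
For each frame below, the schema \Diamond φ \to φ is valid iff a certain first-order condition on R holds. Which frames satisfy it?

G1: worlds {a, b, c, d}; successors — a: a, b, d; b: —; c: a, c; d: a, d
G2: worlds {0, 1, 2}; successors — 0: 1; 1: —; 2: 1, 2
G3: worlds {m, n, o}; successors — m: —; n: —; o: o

G3

Frame correspondent (Sahlqvist): \forall x \forall y (xRy \to \exists w (y = w \wedge x = w)) — i.e. a generalized confluence (Geach) condition.
G1: fails — aRb but b ≠ a.
G2: fails — 0R1 but 1 ≠ 0.
G3: condition met.
Valid on: G3.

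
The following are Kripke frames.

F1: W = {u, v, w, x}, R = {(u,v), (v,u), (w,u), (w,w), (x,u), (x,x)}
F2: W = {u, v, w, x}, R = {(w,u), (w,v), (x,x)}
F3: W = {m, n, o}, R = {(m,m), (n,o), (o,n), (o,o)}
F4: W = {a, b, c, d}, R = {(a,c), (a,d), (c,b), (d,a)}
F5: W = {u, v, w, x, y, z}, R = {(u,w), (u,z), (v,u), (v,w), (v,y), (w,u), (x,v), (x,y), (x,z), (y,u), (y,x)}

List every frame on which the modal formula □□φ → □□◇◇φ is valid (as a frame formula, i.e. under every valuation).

F1, F2, F3

The schema corresponds to a generalized confluence (Geach) condition: ∀x ∀z (xR²z → ∃w (xR²w ∧ zR²w)).
F1: condition met.
F2: condition met.
F3: condition met.
F4: fails — aR²b but no w with aR²w and bR²w.
F5: fails — vR²z but no t with vR²t and zR²t.
Valid on: F1, F2, F3.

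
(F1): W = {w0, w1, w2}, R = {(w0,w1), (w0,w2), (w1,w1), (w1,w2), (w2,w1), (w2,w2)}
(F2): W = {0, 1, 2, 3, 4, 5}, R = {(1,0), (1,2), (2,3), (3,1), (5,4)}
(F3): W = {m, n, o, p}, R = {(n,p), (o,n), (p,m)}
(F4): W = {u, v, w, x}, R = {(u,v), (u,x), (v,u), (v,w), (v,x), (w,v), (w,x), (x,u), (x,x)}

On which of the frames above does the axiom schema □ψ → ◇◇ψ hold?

(F1), (F4)

Frame correspondent (Sahlqvist): ∀x ∃w (xRw ∧ xR²w) — i.e. a generalized confluence (Geach) condition.
(F1): satisfies the condition.
(F2): fails — at 0 but no w with 0Rw and 0R²w.
(F3): fails — at m but no w with mRw and mR²w.
(F4): satisfies the condition.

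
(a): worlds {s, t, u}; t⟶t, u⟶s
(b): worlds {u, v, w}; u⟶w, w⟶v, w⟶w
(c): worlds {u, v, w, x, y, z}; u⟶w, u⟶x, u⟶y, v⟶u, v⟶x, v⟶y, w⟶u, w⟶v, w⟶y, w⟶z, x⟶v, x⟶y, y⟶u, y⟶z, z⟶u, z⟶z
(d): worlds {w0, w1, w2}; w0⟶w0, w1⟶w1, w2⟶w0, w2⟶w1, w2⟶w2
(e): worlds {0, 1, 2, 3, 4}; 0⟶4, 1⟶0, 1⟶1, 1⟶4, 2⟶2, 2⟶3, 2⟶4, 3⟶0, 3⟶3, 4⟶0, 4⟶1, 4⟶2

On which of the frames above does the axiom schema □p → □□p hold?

(a), (d)

Frame correspondent (Sahlqvist): ∀x ∀y ∀z (Rxy ∧ Ryz → Rxz) — i.e. transitivity.
(a): condition met.
(b): fails — Ruw and Rwv but not Ruv.
(c): fails — Ruw and Rwu but not Ruu.
(d): condition met.
(e): fails — R23 and R30 but not R20.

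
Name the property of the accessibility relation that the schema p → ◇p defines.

reflexivity: ∀x Rxx

This schema is equivalent to the T axiom □p → p.
It corresponds to reflexivity: ∀x Rxx.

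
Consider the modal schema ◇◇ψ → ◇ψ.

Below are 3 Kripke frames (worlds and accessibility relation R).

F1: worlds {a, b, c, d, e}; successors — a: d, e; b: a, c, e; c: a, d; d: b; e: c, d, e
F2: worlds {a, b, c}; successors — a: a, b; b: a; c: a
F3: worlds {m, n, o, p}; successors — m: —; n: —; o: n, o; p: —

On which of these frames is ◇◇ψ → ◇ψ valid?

Frame correspondent (Sahlqvist): ∀x ∀y ∀z (Rxy ∧ Ryz → Rxz) — i.e. transitivity.
F1: fails — Rbc and Rcd but not Rbd.
F2: fails — Rca and Rab but not Rcb.
F3: holds.
Valid on: F3.

F3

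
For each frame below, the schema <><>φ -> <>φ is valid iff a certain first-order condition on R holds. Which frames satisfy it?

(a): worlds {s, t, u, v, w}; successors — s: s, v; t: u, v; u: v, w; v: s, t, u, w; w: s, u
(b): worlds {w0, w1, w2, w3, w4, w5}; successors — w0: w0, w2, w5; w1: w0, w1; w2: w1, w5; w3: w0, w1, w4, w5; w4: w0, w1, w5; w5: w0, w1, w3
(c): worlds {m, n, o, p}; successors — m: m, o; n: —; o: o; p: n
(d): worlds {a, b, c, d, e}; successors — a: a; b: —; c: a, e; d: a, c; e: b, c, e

This is the axiom for transitivity; its first-order frame correspondent is forall x forall y forall z (Rxy & Ryz -> Rxz).
(a): fails — Ruv and Rvt but not Rut.
(b): fails — Rw1w0 and Rw0w5 but not Rw1w5.
(c): ✓.
(d): fails — Rdc and Rce but not Rde.
Valid on: (c).

(c)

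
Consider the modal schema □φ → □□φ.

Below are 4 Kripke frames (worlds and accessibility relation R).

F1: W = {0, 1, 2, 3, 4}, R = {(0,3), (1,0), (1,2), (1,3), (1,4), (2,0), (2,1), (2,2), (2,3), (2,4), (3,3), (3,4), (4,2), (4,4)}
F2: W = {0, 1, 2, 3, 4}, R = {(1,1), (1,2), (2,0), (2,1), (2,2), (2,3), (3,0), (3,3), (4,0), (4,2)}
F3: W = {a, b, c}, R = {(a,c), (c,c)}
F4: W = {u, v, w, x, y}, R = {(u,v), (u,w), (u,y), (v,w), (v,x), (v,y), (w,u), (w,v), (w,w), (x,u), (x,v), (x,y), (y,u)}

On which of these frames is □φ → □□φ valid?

The schema corresponds to transitivity: ∀x ∀y ∀z (Rxy ∧ Ryz → Rxz).
F1: fails — R34 and R42 but not R32.
F2: fails — R12 and R23 but not R13.
F3: ✓.
F4: fails — Ruv and Rvx but not Rux.

F3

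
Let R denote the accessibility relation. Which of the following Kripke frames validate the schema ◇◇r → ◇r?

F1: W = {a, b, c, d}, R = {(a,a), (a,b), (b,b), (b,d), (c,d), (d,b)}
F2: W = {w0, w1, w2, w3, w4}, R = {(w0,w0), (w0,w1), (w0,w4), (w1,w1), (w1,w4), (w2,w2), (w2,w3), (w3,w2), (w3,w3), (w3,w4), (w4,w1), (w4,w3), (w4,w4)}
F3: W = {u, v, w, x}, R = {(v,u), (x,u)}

F3

The schema corresponds to transitivity: ∀x ∀y ∀z (Rxy ∧ Ryz → Rxz).
F1: fails — Rcd and Rdb but not Rcb.
F2: fails — Rw0w4 and Rw4w3 but not Rw0w3.
F3: holds.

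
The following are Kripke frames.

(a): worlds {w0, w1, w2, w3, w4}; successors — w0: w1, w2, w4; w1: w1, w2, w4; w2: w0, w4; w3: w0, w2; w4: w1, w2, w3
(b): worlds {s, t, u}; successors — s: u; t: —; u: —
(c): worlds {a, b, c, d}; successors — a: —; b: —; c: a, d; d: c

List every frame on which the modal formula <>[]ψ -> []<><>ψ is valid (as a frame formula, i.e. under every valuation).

(a)

This is the axiom for a generalized confluence (Geach) condition; its first-order frame correspondent is forall x forall y forall z ((xRy & xRz) -> exists w (yRw & z R^2 w)).
(a): condition met.
(b): fails — sRu, sRu but no w with uRw and uR²w.
(c): fails — cRa, cRa but no w with aRw and aR²w.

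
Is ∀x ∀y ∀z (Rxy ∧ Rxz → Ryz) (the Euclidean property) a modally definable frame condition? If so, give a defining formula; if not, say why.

Definable; ◇q → □◇q defines it

Yes: it is the Euclidean property, defined by the 5 schema ◇q → □◇q.
Suppose ◇q→□◇q is valid. Take Rxy, Rxz and set V(q)={y}. Then ◇q at x, so □◇q at x, so ◇q at z, so some w with Rzw has q; w=y, i.e. Rzy. By symmetry of the argument, Ryz.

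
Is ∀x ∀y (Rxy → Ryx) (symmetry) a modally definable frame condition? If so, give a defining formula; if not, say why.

The condition is symmetry. A defining modal formula is q → □◇q.
Suppose q→□◇q is valid. Take Rxy and set V(q)={x}. Then q at x, so □◇q at x, so ◇q at y, so some z with Ryz has q; z=x, i.e. Ryx.

Yes, by q → □◇q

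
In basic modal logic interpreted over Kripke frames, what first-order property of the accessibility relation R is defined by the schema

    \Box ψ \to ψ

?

Suppose □ψ→ψ is valid. At any x set V(ψ)={w : Rxw}. Then □ψ holds at x, so ψ holds at x, i.e. Rxx.

reflexivity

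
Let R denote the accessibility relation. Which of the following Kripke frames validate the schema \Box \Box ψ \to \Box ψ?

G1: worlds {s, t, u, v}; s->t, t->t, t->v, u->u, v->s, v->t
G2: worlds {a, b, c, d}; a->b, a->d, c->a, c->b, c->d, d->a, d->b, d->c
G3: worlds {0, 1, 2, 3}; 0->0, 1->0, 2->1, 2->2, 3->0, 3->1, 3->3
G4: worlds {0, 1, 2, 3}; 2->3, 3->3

This is the axiom for density; its first-order frame correspondent is \forall x \forall y (Rxy \to \exists z (Rxz \wedge Rzy)).
G1: fails — Rvs but no z with Rvz and Rzs.
G2: fails — Rdc but no z with Rdz and Rzc.
G3: ✓.
G4: ✓.
Valid on: G3, G4.

G3, G4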